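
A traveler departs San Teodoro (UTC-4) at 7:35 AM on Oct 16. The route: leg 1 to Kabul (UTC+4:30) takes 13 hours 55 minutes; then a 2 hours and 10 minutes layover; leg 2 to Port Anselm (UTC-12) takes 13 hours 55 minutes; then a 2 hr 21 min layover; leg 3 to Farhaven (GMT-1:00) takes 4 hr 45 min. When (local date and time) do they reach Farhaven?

11:41 PM on Oct 17

Convert departure to UTC: 7:35 AM + 4:00 = 11:35 AM UTC on Oct 16.
Add 13 hours and 55 minutes leg 1 → 1:30 AM UTC (Oct 17).
Add 2 hours and 10 minutes layover in Kabul → 3:40 AM UTC.
Add 13 hours and 55 minutes leg 2 → 5:35 PM UTC.
Add 2 hours and 21 minutes layover in Port Anselm → 7:56 PM UTC.
Add 4 hours and 45 minutes leg 3 → 12:41 AM UTC (Oct 18).
Farhaven is UTC−1:00, so local arrival = 12:41 AM − 1:00 = 11:41 PM on Oct 17.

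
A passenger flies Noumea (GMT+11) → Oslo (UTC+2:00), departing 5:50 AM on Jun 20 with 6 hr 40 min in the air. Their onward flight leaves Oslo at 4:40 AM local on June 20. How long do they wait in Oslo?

Convert departure to UTC: 5:50 AM − 11:00 = 6:50 PM UTC on Jun 19.
Add 6 hours 40 minutes flight time → 1:30 AM UTC (Jun 20).
Oslo is UTC+2:00, so local arrival = 1:30 AM + 2:00 = 3:30 AM on Jun 20.
Layover = 4:40 AM − 3:30 AM = 1 hour 10 minutes.

1 hour 10 minutes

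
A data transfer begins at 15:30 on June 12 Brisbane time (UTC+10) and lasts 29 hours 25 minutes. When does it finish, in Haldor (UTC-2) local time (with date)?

Convert start to UTC: 15:30 − 10:00 = 05:30 UTC on Jun 12.
Add 29 hours 25 minutes duration → 10:55 UTC (Jun 13).
Haldor is UTC−2:00, so local end time = 10:55 − 2:00 = 08:55 on Jun 13.

08:55 on June 13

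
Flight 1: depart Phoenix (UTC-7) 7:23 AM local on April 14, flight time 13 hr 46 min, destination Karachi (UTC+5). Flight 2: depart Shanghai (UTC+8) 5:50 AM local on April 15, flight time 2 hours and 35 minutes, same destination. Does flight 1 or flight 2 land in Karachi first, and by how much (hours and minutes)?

Flight 1 in UTC: 7:23 AM + 7:00 = 2:23 PM on Apr 14.
+13 hours and 46 minutes → arrive 4:09 AM UTC on Apr 15.
Flight 2 in UTC: 5:50 AM − 8:00 = 9:50 PM on Apr 14.
+2 hours 35 minutes → arrive 12:25 AM UTC on Apr 15.
Flight 2 lands earlier by 3 hours 44 minutes.

the second, by 3 hours 44 minutes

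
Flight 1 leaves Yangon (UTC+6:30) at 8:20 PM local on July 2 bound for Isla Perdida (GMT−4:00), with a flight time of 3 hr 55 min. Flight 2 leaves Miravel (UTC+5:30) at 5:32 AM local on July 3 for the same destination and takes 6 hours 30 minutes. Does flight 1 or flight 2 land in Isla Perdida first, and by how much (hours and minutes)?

the first, by 12 hours 47 minutes

Flight 1 in UTC: 8:20 PM − 6:30 = 1:50 PM on Jul 2.
+3 hours and 55 minutes → arrive 5:45 PM UTC on Jul 2.
Flight 2 in UTC: 5:32 AM − 5:30 = 12:02 AM on Jul 3.
+6 hours and 30 minutes → arrive 6:32 AM UTC on Jul 3.
Flight 1 lands earlier by 12 hours 47 minutes.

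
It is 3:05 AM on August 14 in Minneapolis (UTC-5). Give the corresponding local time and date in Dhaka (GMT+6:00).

2:05 PM on August 14

Dhaka is 11:00 ahead of Minneapolis.
Shift by the zone difference: 3:05 AM + 11:00 = 2:05 PM on Aug 14 in Dhaka.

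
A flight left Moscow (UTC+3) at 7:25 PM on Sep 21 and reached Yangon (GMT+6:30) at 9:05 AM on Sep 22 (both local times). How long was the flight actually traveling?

10 hours 10 minutes

Departure in UTC: 7:25 PM − 3:00 = 4:25 PM on Sep 21.
Arrival in UTC: 9:05 AM − 6:30 = 2:35 AM on Sep 22.
Elapsed = 2:35 AM − 4:25 PM (+1 day) = 10 hours 10 minutes.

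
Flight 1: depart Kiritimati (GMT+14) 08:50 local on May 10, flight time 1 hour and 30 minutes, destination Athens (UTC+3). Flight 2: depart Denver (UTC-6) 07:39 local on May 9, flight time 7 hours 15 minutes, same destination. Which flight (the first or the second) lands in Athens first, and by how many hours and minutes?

the first, by 34 minutes

Flight 1 in UTC: 08:50 − 14:00 = 18:50 on May 9.
+1 hour and 30 minutes → arrive 20:20 UTC on May 9.
Flight 2 in UTC: 07:39 + 6:00 = 13:39 on May 9.
+7 hours 15 minutes → arrive 20:54 UTC on May 9.
Flight 1 lands earlier by 34 minutes.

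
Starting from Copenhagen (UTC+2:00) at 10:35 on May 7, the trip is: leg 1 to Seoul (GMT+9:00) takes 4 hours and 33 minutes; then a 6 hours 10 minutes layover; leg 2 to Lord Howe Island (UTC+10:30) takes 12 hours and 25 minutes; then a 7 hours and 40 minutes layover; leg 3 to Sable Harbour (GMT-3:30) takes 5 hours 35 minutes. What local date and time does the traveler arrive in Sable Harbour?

Convert departure to UTC: 10:35 − 2:00 = 08:35 UTC on May 7.
Add 4 hours 33 minutes leg 1 → 13:08 UTC.
Add 6 hours and 10 minutes layover in Seoul → 19:18 UTC.
Add 12 hours and 25 minutes leg 2 → 07:43 UTC (May 8).
Add 7 hours and 40 minutes layover in Lord Howe Island → 15:23 UTC.
Add 5 hours 35 minutes leg 3 → 20:58 UTC.
Sable Harbour is UTC−3:30, so local arrival = 20:58 − 3:30 = 17:28 on May 8.

17:28 on May 8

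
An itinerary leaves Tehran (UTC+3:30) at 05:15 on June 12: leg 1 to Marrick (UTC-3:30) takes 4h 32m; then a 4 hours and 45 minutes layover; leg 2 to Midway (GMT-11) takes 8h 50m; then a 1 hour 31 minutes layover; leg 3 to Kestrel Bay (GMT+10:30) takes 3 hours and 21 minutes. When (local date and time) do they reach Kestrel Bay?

Convert departure to UTC: 05:15 − 3:30 = 01:45 UTC on Jun 12.
Add 4 hours and 32 minutes leg 1 → 06:17 UTC.
Add 4 hours and 45 minutes layover in Marrick → 11:02 UTC.
Add 8 hours 50 minutes leg 2 → 19:52 UTC.
Add 1 hour and 31 minutes layover in Midway → 21:23 UTC.
Add 3 hours 21 minutes leg 3 → 00:44 UTC (Jun 13).
Kestrel Bay is UTC+10:30, so local arrival = 00:44 + 10:30 = 11:14 on Jun 13.

11:14 on June 13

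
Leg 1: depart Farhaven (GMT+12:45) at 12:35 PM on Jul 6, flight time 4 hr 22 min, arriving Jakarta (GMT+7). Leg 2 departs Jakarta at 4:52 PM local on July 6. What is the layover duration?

Convert departure to UTC: 12:35 PM − 12:45 = 11:50 PM UTC on Jul 5.
Add 4 hours 22 minutes flight time → 4:12 AM UTC (Jul 6).
Jakarta is UTC+7:00, so local arrival = 4:12 AM + 7:00 = 11:12 AM on Jul 6.
Layover = 4:52 PM − 11:12 AM = 5 hours 40 minutes.

5 hours 40 minutes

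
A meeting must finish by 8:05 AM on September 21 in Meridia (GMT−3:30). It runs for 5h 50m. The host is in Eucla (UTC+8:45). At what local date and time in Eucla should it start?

2:30 PM on Sep 21

Target end time in UTC: 8:05 AM + 3:30 = 11:35 AM on Sep 21.
Subtract 5 hours and 50 minutes → start 5:45 AM UTC on Sep 21.
Eucla is UTC+8:45: 5:45 AM + 8:45 = 2:30 PM on Sep 21.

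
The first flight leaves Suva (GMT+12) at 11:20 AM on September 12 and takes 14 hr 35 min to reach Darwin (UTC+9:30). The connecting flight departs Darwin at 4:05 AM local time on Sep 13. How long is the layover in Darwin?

4 hours 40 minutes

Convert departure to UTC: 11:20 AM − 12:00 = 11:20 PM UTC on Sep 11.
Add 14 hours and 35 minutes flight time → 1:55 PM UTC (Sep 12).
Darwin is UTC+9:30, so local arrival = 1:55 PM + 9:30 = 11:25 PM on Sep 12.
Layover = 4:05 AM − 11:25 PM (+1 day) = 4 hours 40 minutes.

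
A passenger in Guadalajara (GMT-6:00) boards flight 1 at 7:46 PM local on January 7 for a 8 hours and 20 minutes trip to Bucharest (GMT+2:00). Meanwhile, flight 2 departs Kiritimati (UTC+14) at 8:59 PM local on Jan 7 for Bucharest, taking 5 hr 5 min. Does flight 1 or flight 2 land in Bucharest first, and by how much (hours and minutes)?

Flight 1 in UTC: 7:46 PM + 6:00 = 1:46 AM on Jan 8.
+8 hours 20 minutes → arrive 10:06 AM UTC on Jan 8.
Flight 2 in UTC: 8:59 PM − 14:00 = 6:59 AM on Jan 7.
+5 hours and 5 minutes → arrive 12:04 PM UTC on Jan 7.
Flight 2 lands earlier by 22 hours 2 minutes.

the second, by 22 hours 2 minutes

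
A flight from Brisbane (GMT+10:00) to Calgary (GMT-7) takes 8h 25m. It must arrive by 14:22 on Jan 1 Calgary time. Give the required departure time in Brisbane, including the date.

22:57 on Jan 1

Target arrival in UTC: 14:22 + 7:00 = 21:22 on Jan 1.
Subtract 8 hours and 25 minutes → departure 12:57 UTC on Jan 1.
Brisbane is UTC+10:00: 12:57 + 10:00 = 22:57 on Jan 1.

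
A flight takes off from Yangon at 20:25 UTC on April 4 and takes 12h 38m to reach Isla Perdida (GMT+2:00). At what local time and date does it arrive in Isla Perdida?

11:03 on Apr 5

Departure is given in UTC: 20:25 on Apr 4.
Add 12 hours 38 minutes → 09:03 UTC (Apr 5).
Isla Perdida is UTC+2:00: 09:03 + 2:00 = 11:03 on Apr 5.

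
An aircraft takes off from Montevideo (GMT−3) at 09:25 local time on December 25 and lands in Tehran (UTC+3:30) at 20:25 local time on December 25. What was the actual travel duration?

Tehran is 6:30 ahead of Montevideo.
Clock-face elapsed time (ignoring zones) is 11 hours.
Actual elapsed = 11 hours − 6:30 = 4 hours 30 minutes.

4 hours 30 minutes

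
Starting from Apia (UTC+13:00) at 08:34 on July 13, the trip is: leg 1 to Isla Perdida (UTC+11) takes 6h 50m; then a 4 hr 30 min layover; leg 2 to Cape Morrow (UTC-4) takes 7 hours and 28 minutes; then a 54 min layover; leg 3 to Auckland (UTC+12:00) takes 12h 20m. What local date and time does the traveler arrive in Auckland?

15:36 on July 14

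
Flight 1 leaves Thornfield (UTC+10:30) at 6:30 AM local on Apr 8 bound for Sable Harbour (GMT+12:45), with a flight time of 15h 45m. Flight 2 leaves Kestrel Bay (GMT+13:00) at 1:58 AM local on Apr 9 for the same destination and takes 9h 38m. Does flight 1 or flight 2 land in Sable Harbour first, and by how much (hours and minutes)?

the first, by 10 hours 51 minutes

Flight 1 in UTC: 6:30 AM − 10:30 = 8:00 PM on Apr 7.
+15 hours and 45 minutes → arrive 11:45 AM UTC on Apr 8.
Flight 2 in UTC: 1:58 AM − 13:00 = 12:58 PM on Apr 8.
+9 hours 38 minutes → arrive 10:36 PM UTC on Apr 8.
Flight 1 lands earlier by 10 hours 51 minutes.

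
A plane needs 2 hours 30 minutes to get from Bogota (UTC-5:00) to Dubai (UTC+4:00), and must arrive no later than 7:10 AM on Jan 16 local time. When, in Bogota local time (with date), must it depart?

7:40 PM on January 15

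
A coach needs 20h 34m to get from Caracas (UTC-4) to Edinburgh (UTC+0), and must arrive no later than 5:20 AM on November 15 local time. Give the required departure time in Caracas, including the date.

Target arrival is already UTC: 5:20 AM on Nov 15.
Subtract 20 hours 34 minutes → departure 8:46 AM UTC on Nov 14.
Caracas is UTC−4:00: 8:46 AM − 4:00 = 4:46 AM on Nov 14.

4:46 AM on Nov 14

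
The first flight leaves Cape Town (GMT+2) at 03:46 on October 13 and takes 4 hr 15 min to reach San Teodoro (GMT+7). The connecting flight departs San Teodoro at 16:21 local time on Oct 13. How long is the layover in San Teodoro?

3 hours 20 minutes

Convert departure to UTC: 03:46 − 2:00 = 01:46 UTC on Oct 13.
Add 4 hours and 15 minutes flight time → 06:01 UTC.
San Teodoro is UTC+7:00, so local arrival = 06:01 + 7:00 = 13:01 on Oct 13.
Layover = 16:21 − 13:01 = 3 hours 20 minutes.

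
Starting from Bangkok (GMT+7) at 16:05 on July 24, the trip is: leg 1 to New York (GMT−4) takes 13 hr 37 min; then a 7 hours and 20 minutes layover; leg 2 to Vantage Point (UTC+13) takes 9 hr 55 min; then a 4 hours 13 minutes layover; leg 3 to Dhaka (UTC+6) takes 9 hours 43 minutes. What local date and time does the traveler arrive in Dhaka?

11:53 on July 26

Convert departure to UTC: 16:05 − 7:00 = 09:05 UTC on Jul 24.
Add 13 hours and 37 minutes leg 1 → 22:42 UTC.
Add 7 hours and 20 minutes layover in New York → 06:02 UTC (Jul 25).
Add 9 hours 55 minutes leg 2 → 15:57 UTC.
Add 4 hours 13 minutes layover in Vantage Point → 20:10 UTC.
Add 9 hours and 43 minutes leg 3 → 05:53 UTC (Jul 26).
Dhaka is UTC+6:00, so local arrival = 05:53 + 6:00 = 11:53 on Jul 26.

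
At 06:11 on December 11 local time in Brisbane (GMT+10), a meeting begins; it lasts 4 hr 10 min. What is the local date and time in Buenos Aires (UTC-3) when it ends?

21:21 on Dec 10

Buenos Aires is 13:00 behind Brisbane.
After 4 hours and 10 minutes it is 10:21 in Brisbane.
Shift by the zone difference: 10:21 − 13:00 = 21:21 on Dec 10 in Buenos Aires.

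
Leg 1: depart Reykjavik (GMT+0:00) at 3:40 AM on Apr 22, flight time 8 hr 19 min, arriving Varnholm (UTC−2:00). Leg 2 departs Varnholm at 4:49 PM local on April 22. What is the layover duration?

Reykjavik is at UTC+0, so departure is already 3:40 AM UTC on Apr 22.
Add 8 hours and 19 minutes flight time → 11:59 AM UTC.
Varnholm is UTC−2:00, so local arrival = 11:59 AM − 2:00 = 9:59 AM on Apr 22.
Layover = 4:49 PM − 9:59 AM = 6 hours 50 minutes.

6 hours 50 minutes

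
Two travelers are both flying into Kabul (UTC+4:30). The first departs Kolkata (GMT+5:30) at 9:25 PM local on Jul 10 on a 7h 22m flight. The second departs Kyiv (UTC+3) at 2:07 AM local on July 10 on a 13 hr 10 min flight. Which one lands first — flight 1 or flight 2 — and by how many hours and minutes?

the second, by 11 hours

Flight 1 in UTC: 9:25 PM − 5:30 = 3:55 PM on Jul 10.
+7 hours 22 minutes → arrive 11:17 PM UTC on Jul 10.
Flight 2 in UTC: 2:07 AM − 3:00 = 11:07 PM on Jul 9.
+13 hours 10 minutes → arrive 12:17 PM UTC on Jul 10.
Flight 2 lands earlier by 11 hours.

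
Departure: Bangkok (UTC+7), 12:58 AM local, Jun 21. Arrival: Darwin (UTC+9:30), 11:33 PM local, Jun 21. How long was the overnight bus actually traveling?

Darwin is 2:30 ahead of Bangkok.
Clock-face elapsed time (ignoring zones) is 22 hours 35 minutes.
Actual elapsed = 22 hours 35 minutes − 2:30 = 20 hours 5 minutes.

20 hours 5 minutes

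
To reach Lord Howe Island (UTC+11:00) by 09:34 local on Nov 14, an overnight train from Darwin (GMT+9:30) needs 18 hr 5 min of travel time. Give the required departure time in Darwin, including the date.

13:59 on Nov 13

Target arrival in UTC: 09:34 − 11:00 = 22:34 on Nov 13.
Subtract 18 hours and 5 minutes → departure 04:29 UTC on Nov 13.
Darwin is UTC+9:30: 04:29 + 9:30 = 13:59 on Nov 13.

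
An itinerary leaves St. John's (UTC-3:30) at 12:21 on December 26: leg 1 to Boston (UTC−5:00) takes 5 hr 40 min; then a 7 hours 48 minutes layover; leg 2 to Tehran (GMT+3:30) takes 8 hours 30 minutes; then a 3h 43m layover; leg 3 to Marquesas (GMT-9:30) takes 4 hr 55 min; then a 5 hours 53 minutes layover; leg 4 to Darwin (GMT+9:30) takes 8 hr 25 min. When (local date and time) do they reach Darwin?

Convert departure to UTC: 12:21 + 3:30 = 15:51 UTC on Dec 26.
Add 5 hours and 40 minutes leg 1 → 21:31 UTC.
Add 7 hours 48 minutes layover in Boston → 05:19 UTC (Dec 27).
Add 8 hours 30 minutes leg 2 → 13:49 UTC.
Add 3 hours and 43 minutes layover in Tehran → 17:32 UTC.
Add 4 hours 55 minutes leg 3 → 22:27 UTC.
Add 5 hours 53 minutes layover in Marquesas → 04:20 UTC (Dec 28).
Add 8 hours and 25 minutes leg 4 → 12:45 UTC.
Darwin is UTC+9:30, so local arrival = 12:45 + 9:30 = 22:15 on Dec 28.

22:15 on Dec 28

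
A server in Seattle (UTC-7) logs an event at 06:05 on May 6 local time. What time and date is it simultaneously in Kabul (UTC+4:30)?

In UTC: 06:05 + 7:00 = 13:05 on May 6.
Kabul is UTC+4:30: 13:05 + 4:30 = 17:35 on May 6.

17:35 on May 6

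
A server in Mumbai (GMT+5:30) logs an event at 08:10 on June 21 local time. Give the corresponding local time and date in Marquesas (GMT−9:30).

Marquesas is 15:00 behind Mumbai.
Shift by the zone difference: 08:10 − 15:00 = 17:10 on Jun 20 in Marquesas.

17:10 on June 20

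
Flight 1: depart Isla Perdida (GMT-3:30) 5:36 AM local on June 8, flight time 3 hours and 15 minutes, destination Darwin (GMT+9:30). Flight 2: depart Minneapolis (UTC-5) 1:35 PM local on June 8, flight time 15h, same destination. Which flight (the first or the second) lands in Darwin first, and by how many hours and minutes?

the first, by 21 hours 14 minutes

Flight 1 in UTC: 5:36 AM + 3:30 = 9:06 AM on Jun 8.
+3 hours 15 minutes → arrive 12:21 PM UTC on Jun 8.
Flight 2 in UTC: 1:35 PM + 5:00 = 6:35 PM on Jun 8.
+15 hours → arrive 9:35 AM UTC on Jun 9.
Flight 1 lands earlier by 21 hours 14 minutes.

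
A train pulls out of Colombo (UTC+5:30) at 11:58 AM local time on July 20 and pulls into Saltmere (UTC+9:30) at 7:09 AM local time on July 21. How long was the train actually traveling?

15 hours 11 minutes

Departure in UTC: 11:58 AM − 5:30 = 6:28 AM on Jul 20.
Arrival in UTC: 7:09 AM − 9:30 = 9:39 PM on Jul 20.
Elapsed = 9:39 PM − 6:28 AM = 15 hours 11 minutes.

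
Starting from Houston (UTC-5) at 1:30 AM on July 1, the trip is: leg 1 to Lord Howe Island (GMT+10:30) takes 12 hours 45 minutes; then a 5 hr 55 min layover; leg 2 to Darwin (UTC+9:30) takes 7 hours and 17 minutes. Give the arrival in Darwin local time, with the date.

5:57 PM on Jul 2

Convert departure to UTC: 1:30 AM + 5:00 = 6:30 AM UTC on Jul 1.
Add 12 hours and 45 minutes leg 1 → 7:15 PM UTC.
Add 5 hours 55 minutes layover in Lord Howe Island → 1:10 AM UTC (Jul 2).
Add 7 hours and 17 minutes leg 2 → 8:27 AM UTC.
Darwin is UTC+9:30, so local arrival = 8:27 AM + 9:30 = 5:57 PM on Jul 2.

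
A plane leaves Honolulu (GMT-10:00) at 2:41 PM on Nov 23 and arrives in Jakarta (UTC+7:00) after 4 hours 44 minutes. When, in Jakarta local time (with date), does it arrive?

Jakarta is 17:00 ahead of Honolulu.
After 4 hours and 44 minutes it is 7:25 PM in Honolulu.
Shift by the zone difference: 7:25 PM + 17:00 = 12:25 PM on Nov 24 in Jakarta.

12:25 PM on November 24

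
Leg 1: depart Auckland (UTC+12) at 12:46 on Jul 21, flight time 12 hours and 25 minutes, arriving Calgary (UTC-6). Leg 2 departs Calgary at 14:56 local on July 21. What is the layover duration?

Convert departure to UTC: 12:46 − 12:00 = 00:46 UTC on Jul 21.
Add 12 hours 25 minutes flight time → 13:11 UTC.
Calgary is UTC−6:00, so local arrival = 13:11 − 6:00 = 07:11 on Jul 21.
Layover = 14:56 − 07:11 = 7 hours 45 minutes.

7 hours 45 minutes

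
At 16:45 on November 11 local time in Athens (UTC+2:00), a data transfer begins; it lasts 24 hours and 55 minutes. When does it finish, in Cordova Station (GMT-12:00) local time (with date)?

03:40 on November 12

Convert start to UTC: 16:45 − 2:00 = 14:45 UTC on Nov 11.
Add 24 hours and 55 minutes duration → 15:40 UTC (Nov 12).
Cordova Station is UTC−12:00, so local end time = 15:40 − 12:00 = 03:40 on Nov 12.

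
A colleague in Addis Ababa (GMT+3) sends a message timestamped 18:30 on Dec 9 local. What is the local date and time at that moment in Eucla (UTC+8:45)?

Eucla is 5:45 ahead of Addis Ababa.
Shift by the zone difference: 18:30 + 5:45 = 00:15 on Dec 10 in Eucla.

00:15 on Dec 10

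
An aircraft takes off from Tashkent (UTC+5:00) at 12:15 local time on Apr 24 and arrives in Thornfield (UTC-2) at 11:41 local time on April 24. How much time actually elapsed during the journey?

Departure in UTC: 12:15 − 5:00 = 07:15 on Apr 24.
Arrival in UTC: 11:41 + 2:00 = 13:41 on Apr 24.
Elapsed = 13:41 − 07:15 = 6 hours 26 minutes.

6 hours 26 minutes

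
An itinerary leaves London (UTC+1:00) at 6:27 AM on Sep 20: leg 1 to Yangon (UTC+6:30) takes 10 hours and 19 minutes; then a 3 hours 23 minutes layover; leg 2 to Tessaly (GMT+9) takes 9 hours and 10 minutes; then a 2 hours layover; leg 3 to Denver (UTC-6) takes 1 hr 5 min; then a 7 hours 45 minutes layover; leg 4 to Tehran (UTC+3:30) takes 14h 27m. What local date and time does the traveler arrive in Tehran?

Convert departure to UTC: 6:27 AM − 1:00 = 5:27 AM UTC on Sep 20.
Add 10 hours 19 minutes leg 1 → 3:46 PM UTC.
Add 3 hours 23 minutes layover in Yangon → 7:09 PM UTC.
Add 9 hours and 10 minutes leg 2 → 4:19 AM UTC (Sep 21).
Add 2 hours layover in Tessaly → 6:19 AM UTC.
Add 1 hour 5 minutes leg 3 → 7:24 AM UTC.
Add 7 hours and 45 minutes layover in Denver → 3:09 PM UTC.
Add 14 hours and 27 minutes leg 4 → 5:36 AM UTC (Sep 22).
Tehran is UTC+3:30, so local arrival = 5:36 AM + 3:30 = 9:06 AM on Sep 22.

9:06 AM on September 22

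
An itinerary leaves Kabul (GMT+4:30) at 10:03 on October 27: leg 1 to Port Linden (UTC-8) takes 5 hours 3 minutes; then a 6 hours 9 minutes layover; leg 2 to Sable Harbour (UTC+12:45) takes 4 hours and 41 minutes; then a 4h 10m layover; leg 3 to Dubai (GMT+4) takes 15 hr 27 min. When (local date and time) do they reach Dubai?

Convert departure to UTC: 10:03 − 4:30 = 05:33 UTC on Oct 27.
Add 5 hours and 3 minutes leg 1 → 10:36 UTC.
Add 6 hours 9 minutes layover in Port Linden → 16:45 UTC.
Add 4 hours and 41 minutes leg 2 → 21:26 UTC.
Add 4 hours and 10 minutes layover in Sable Harbour → 01:36 UTC (Oct 28).
Add 15 hours 27 minutes leg 3 → 17:03 UTC.
Dubai is UTC+4:00, so local arrival = 17:03 + 4:00 = 21:03 on Oct 28.

21:03 on Oct 28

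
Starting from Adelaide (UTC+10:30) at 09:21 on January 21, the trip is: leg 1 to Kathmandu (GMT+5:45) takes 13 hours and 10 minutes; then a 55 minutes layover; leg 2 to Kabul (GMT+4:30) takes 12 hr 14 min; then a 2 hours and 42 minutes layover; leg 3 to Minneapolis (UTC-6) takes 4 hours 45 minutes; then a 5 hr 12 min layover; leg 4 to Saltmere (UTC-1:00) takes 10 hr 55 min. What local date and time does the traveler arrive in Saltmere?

23:44 on Jan 22

Convert departure to UTC: 09:21 − 10:30 = 22:51 UTC on Jan 20.
Add 13 hours 10 minutes leg 1 → 12:01 UTC (Jan 21).
Add 55 minutes layover in Kathmandu → 12:56 UTC.
Add 12 hours 14 minutes leg 2 → 01:10 UTC (Jan 22).
Add 2 hours 42 minutes layover in Kabul → 03:52 UTC.
Add 4 hours 45 minutes leg 3 → 08:37 UTC.
Add 5 hours and 12 minutes layover in Minneapolis → 13:49 UTC.
Add 10 hours 55 minutes leg 4 → 00:44 UTC (Jan 23).
Saltmere is UTC−1:00, so local arrival = 00:44 − 1:00 = 23:44 on Jan 22.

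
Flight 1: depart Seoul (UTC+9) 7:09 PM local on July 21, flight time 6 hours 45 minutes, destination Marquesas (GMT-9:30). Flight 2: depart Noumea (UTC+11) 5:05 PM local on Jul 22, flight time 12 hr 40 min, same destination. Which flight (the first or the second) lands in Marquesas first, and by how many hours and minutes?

the first, by 25 hours 51 minutes

Flight 1 in UTC: 7:09 PM − 9:00 = 10:09 AM on Jul 21.
+6 hours 45 minutes → arrive 4:54 PM UTC on Jul 21.
Flight 2 in UTC: 5:05 PM − 11:00 = 6:05 AM on Jul 22.
+12 hours and 40 minutes → arrive 6:45 PM UTC on Jul 22.
Flight 1 lands earlier by 25 hours 51 minutes.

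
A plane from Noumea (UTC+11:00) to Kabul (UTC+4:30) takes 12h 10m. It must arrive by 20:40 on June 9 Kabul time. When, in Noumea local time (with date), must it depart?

Target arrival in UTC: 20:40 − 4:30 = 16:10 on Jun 9.
Subtract 12 hours and 10 minutes → departure 04:00 UTC on Jun 9.
Noumea is UTC+11:00: 04:00 + 11:00 = 15:00 on Jun 9.

15:00 on Jun 9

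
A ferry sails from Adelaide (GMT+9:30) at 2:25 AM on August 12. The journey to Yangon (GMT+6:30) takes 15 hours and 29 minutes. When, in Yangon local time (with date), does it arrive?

2:54 PM on August 12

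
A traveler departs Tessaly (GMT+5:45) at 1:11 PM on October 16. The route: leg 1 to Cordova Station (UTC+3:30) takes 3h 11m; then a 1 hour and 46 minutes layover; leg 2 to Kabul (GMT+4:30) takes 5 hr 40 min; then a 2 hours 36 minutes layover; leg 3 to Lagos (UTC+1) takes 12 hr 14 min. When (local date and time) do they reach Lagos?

Convert departure to UTC: 1:11 PM − 5:45 = 7:26 AM UTC on Oct 16.
Add 3 hours and 11 minutes leg 1 → 10:37 AM UTC.
Add 1 hour 46 minutes layover in Cordova Station → 12:23 PM UTC.
Add 5 hours and 40 minutes leg 2 → 6:03 PM UTC.
Add 2 hours 36 minutes layover in Kabul → 8:39 PM UTC.
Add 12 hours and 14 minutes leg 3 → 8:53 AM UTC (Oct 17).
Lagos is UTC+1:00, so local arrival = 8:53 AM + 1:00 = 9:53 AM on Oct 17.

9:53 AM on October 17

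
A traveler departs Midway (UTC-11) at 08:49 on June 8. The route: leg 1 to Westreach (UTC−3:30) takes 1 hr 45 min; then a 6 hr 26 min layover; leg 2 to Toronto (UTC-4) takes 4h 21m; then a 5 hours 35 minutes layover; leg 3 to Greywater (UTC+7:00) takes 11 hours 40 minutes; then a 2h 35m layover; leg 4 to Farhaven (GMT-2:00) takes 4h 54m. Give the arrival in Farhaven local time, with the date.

Convert departure to UTC: 08:49 + 11:00 = 19:49 UTC on Jun 8.
Add 1 hour and 45 minutes leg 1 → 21:34 UTC.
Add 6 hours 26 minutes layover in Westreach → 04:00 UTC (Jun 9).
Add 4 hours 21 minutes leg 2 → 08:21 UTC.
Add 5 hours and 35 minutes layover in Toronto → 13:56 UTC.
Add 11 hours 40 minutes leg 3 → 01:36 UTC (Jun 10).
Add 2 hours and 35 minutes layover in Greywater → 04:11 UTC.
Add 4 hours 54 minutes leg 4 → 09:05 UTC.
Farhaven is UTC−2:00, so local arrival = 09:05 − 2:00 = 07:05 on Jun 10.

07:05 on June 10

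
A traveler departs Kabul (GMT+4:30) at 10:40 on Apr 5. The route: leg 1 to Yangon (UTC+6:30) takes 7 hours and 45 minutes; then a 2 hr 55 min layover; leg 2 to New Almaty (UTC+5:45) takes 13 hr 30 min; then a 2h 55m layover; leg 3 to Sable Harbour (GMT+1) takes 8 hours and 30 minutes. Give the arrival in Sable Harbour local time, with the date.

Convert departure to UTC: 10:40 − 4:30 = 06:10 UTC on Apr 5.
Add 7 hours and 45 minutes leg 1 → 13:55 UTC.
Add 2 hours and 55 minutes layover in Yangon → 16:50 UTC.
Add 13 hours 30 minutes leg 2 → 06:20 UTC (Apr 6).
Add 2 hours and 55 minutes layover in New Almaty → 09:15 UTC.
Add 8 hours and 30 minutes leg 3 → 17:45 UTC.
Sable Harbour is UTC+1:00, so local arrival = 17:45 + 1:00 = 18:45 on Apr 6.

18:45 on April 6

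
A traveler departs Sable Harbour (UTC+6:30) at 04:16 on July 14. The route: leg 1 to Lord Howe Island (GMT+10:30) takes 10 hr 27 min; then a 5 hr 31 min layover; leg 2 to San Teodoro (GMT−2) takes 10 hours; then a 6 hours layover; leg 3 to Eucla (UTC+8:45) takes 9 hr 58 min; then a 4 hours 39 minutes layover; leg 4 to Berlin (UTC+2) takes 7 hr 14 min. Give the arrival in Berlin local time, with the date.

Convert departure to UTC: 04:16 − 6:30 = 21:46 UTC on Jul 13.
Add 10 hours and 27 minutes leg 1 → 08:13 UTC (Jul 14).
Add 5 hours and 31 minutes layover in Lord Howe Island → 13:44 UTC.
Add 10 hours leg 2 → 23:44 UTC.
Add 6 hours layover in San Teodoro → 05:44 UTC (Jul 15).
Add 9 hours and 58 minutes leg 3 → 15:42 UTC.
Add 4 hours and 39 minutes layover in Eucla → 20:21 UTC.
Add 7 hours 14 minutes leg 4 → 03:35 UTC (Jul 16).
Berlin is UTC+2:00, so local arrival = 03:35 + 2:00 = 05:35 on Jul 16.

05:35 on July 16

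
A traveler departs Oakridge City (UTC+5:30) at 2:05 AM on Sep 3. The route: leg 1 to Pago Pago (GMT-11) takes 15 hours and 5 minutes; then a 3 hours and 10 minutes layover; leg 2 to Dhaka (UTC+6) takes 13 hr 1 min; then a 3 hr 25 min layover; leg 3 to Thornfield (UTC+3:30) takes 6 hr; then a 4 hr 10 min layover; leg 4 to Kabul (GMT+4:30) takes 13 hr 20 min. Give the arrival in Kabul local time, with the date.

11:16 AM on Sep 5

Convert departure to UTC: 2:05 AM − 5:30 = 8:35 PM UTC on Sep 2.
Add 15 hours and 5 minutes leg 1 → 11:40 AM UTC (Sep 3).
Add 3 hours and 10 minutes layover in Pago Pago → 2:50 PM UTC.
Add 13 hours 1 minute leg 2 → 3:51 AM UTC (Sep 4).
Add 3 hours and 25 minutes layover in Dhaka → 7:16 AM UTC.
Add 6 hours leg 3 → 1:16 PM UTC.
Add 4 hours and 10 minutes layover in Thornfield → 5:26 PM UTC.
Add 13 hours and 20 minutes leg 4 → 6:46 AM UTC (Sep 5).
Kabul is UTC+4:30, so local arrival = 6:46 AM + 4:30 = 11:16 AM on Sep 5.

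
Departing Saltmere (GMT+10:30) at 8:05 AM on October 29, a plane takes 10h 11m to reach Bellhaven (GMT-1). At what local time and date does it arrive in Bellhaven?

6:46 AM on October 29

Convert departure to UTC: 8:05 AM − 10:30 = 9:35 PM UTC on Oct 28.
Add 10 hours 11 minutes travel time → 7:46 AM UTC (Oct 29).
Bellhaven is UTC−1:00, so local arrival = 7:46 AM − 1:00 = 6:46 AM on Oct 29.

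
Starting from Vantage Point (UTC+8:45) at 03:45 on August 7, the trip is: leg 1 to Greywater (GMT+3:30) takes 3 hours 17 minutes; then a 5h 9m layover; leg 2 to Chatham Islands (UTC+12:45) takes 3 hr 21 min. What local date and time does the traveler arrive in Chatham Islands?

19:32 on Aug 7

Convert departure to UTC: 03:45 − 8:45 = 19:00 UTC on Aug 6.
Add 3 hours 17 minutes leg 1 → 22:17 UTC.
Add 5 hours 9 minutes layover in Greywater → 03:26 UTC (Aug 7).
Add 3 hours and 21 minutes leg 2 → 06:47 UTC.
Chatham Islands is UTC+12:45, so local arrival = 06:47 + 12:45 = 19:32 on Aug 7.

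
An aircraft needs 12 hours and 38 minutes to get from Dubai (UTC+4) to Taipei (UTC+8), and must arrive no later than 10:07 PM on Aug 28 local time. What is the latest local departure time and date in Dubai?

Target arrival in UTC: 10:07 PM − 8:00 = 2:07 PM on Aug 28.
Subtract 12 hours and 38 minutes → departure 1:29 AM UTC on Aug 28.
Dubai is UTC+4:00: 1:29 AM + 4:00 = 5:29 AM on Aug 28.

5:29 AM on August 28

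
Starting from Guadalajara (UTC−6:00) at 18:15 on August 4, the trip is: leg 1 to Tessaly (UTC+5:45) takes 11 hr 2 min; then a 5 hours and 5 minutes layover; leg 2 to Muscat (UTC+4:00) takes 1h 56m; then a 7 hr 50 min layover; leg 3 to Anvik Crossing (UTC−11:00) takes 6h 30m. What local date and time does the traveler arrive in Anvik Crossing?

21:38 on Aug 5

Convert departure to UTC: 18:15 + 6:00 = 00:15 UTC on Aug 5.
Add 11 hours 2 minutes leg 1 → 11:17 UTC.
Add 5 hours and 5 minutes layover in Tessaly → 16:22 UTC.
Add 1 hour 56 minutes leg 2 → 18:18 UTC.
Add 7 hours and 50 minutes layover in Muscat → 02:08 UTC (Aug 6).
Add 6 hours and 30 minutes leg 3 → 08:38 UTC.
Anvik Crossing is UTC−11:00, so local arrival = 08:38 − 11:00 = 21:38 on Aug 5.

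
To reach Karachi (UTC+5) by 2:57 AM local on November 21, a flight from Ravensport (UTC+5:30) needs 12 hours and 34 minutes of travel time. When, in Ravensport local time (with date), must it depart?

2:53 PM on November 20

Target arrival in UTC: 2:57 AM − 5:00 = 9:57 PM on Nov 20.
Subtract 12 hours 34 minutes → departure 9:23 AM UTC on Nov 20.
Ravensport is UTC+5:30: 9:23 AM + 5:30 = 2:53 PM on Nov 20.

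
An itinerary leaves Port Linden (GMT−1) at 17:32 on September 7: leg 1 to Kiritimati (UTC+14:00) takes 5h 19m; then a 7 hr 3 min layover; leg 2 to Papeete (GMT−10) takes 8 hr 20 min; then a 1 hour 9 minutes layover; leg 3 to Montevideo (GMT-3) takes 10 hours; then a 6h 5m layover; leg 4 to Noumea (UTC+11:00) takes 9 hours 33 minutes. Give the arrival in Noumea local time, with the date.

Convert departure to UTC: 17:32 + 1:00 = 18:32 UTC on Sep 7.
Add 5 hours and 19 minutes leg 1 → 23:51 UTC.
Add 7 hours 3 minutes layover in Kiritimati → 06:54 UTC (Sep 8).
Add 8 hours 20 minutes leg 2 → 15:14 UTC.
Add 1 hour 9 minutes layover in Papeete → 16:23 UTC.
Add 10 hours leg 3 → 02:23 UTC (Sep 9).
Add 6 hours and 5 minutes layover in Montevideo → 08:28 UTC.
Add 9 hours 33 minutes leg 4 → 18:01 UTC.
Noumea is UTC+11:00, so local arrival = 18:01 + 11:00 = 05:01 on Sep 10.

05:01 on Sep 10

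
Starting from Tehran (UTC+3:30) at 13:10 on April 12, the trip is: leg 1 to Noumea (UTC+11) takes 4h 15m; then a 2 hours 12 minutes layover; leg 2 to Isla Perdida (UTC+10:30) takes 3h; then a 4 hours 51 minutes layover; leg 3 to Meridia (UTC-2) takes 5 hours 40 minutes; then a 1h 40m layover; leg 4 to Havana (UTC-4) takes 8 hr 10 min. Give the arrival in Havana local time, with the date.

Convert departure to UTC: 13:10 − 3:30 = 09:40 UTC on Apr 12.
Add 4 hours 15 minutes leg 1 → 13:55 UTC.
Add 2 hours and 12 minutes layover in Noumea → 16:07 UTC.
Add 3 hours leg 2 → 19:07 UTC.
Add 4 hours 51 minutes layover in Isla Perdida → 23:58 UTC.
Add 5 hours 40 minutes leg 3 → 05:38 UTC (Apr 13).
Add 1 hour and 40 minutes layover in Meridia → 07:18 UTC.
Add 8 hours 10 minutes leg 4 → 15:28 UTC.
Havana is UTC−4:00, so local arrival = 15:28 − 4:00 = 11:28 on Apr 13.

11:28 on April 13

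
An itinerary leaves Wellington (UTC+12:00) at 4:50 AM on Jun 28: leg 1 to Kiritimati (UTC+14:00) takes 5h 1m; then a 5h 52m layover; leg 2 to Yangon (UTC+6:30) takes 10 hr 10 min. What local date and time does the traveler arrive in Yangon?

8:23 PM on June 28

Convert departure to UTC: 4:50 AM − 12:00 = 4:50 PM UTC on Jun 27.
Add 5 hours and 1 minute leg 1 → 9:51 PM UTC.
Add 5 hours 52 minutes layover in Kiritimati → 3:43 AM UTC (Jun 28).
Add 10 hours and 10 minutes leg 2 → 1:53 PM UTC.
Yangon is UTC+6:30, so local arrival = 1:53 PM + 6:30 = 8:23 PM on Jun 28.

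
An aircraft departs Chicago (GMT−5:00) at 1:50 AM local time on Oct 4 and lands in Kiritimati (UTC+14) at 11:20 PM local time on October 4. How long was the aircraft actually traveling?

2 hours 30 minutes

Kiritimati is 19:00 ahead of Chicago.
Clock-face elapsed time (ignoring zones) is 21 hours 30 minutes.
Actual elapsed = 21 hours 30 minutes − 19:00 = 2 hours 30 minutes.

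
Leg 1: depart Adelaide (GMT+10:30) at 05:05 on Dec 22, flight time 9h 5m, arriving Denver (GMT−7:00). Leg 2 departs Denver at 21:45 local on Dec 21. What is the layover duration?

1 hour 5 minutes

Convert departure to UTC: 05:05 − 10:30 = 18:35 UTC on Dec 21.
Add 9 hours and 5 minutes flight time → 03:40 UTC (Dec 22).
Denver is UTC−7:00, so local arrival = 03:40 − 7:00 = 20:40 on Dec 21.
Layover = 21:45 − 20:40 = 1 hour 5 minutes.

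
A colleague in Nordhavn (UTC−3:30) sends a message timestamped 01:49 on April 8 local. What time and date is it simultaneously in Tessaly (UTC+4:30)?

09:49 on April 8

In UTC: 01:49 + 3:30 = 05:19 on Apr 8.
Tessaly is UTC+4:30: 05:19 + 4:30 = 09:49 on Apr 8.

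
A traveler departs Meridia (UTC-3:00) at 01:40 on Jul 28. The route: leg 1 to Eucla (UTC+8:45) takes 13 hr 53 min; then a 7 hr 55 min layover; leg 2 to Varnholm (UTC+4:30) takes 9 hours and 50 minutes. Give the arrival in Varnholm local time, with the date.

Convert departure to UTC: 01:40 + 3:00 = 04:40 UTC on Jul 28.
Add 13 hours 53 minutes leg 1 → 18:33 UTC.
Add 7 hours 55 minutes layover in Eucla → 02:28 UTC (Jul 29).
Add 9 hours and 50 minutes leg 2 → 12:18 UTC.
Varnholm is UTC+4:30, so local arrival = 12:18 + 4:30 = 16:48 on Jul 29.

16:48 on Jul 29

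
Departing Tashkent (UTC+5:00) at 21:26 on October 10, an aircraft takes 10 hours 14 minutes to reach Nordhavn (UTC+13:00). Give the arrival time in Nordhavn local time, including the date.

Nordhavn is 8:00 ahead of Tashkent.
After 10 hours 14 minutes it is 07:40 (Oct 11) in Tashkent.
Shift by the zone difference: 07:40 + 8:00 = 15:40 on Oct 11 in Nordhavn.

15:40 on October 11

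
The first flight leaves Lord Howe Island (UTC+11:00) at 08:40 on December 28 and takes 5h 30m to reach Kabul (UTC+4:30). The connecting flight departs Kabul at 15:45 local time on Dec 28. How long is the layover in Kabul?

8 hours 5 minutes

Convert departure to UTC: 08:40 − 11:00 = 21:40 UTC on Dec 27.
Add 5 hours 30 minutes flight time → 03:10 UTC (Dec 28).
Kabul is UTC+4:30, so local arrival = 03:10 + 4:30 = 07:40 on Dec 28.
Layover = 15:45 − 07:40 = 8 hours 5 minutes.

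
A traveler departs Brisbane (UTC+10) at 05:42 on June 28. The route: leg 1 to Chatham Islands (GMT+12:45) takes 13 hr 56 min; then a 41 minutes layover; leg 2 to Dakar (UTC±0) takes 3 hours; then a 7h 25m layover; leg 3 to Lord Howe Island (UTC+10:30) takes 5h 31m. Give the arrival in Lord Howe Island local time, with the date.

12:45 on June 29

Convert departure to UTC: 05:42 − 10:00 = 19:42 UTC on Jun 27.
Add 13 hours and 56 minutes leg 1 → 09:38 UTC (Jun 28).
Add 41 minutes layover in Chatham Islands → 10:19 UTC.
Add 3 hours leg 2 → 13:19 UTC.
Add 7 hours and 25 minutes layover in Dakar → 20:44 UTC.
Add 5 hours and 31 minutes leg 3 → 02:15 UTC (Jun 29).
Lord Howe Island is UTC+10:30, so local arrival = 02:15 + 10:30 = 12:45 on Jun 29.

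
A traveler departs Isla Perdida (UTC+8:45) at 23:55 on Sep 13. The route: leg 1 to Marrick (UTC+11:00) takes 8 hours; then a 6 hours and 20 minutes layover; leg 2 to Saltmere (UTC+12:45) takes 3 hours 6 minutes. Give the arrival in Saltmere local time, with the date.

21:21 on September 14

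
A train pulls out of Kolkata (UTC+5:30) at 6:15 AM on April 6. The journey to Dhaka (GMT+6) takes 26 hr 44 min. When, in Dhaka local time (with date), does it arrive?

Dhaka is 0:30 ahead of Kolkata.
After 26 hours 44 minutes it is 8:59 AM (Apr 7) in Kolkata.
Shift by the zone difference: 8:59 AM + 0:30 = 9:29 AM on Apr 7 in Dhaka.

9:29 AM on April 7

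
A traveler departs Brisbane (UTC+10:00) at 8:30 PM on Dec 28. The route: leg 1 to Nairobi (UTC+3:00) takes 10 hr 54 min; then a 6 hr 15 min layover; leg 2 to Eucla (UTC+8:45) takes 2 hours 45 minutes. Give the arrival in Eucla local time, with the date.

Convert departure to UTC: 8:30 PM − 10:00 = 10:30 AM UTC on Dec 28.
Add 10 hours 54 minutes leg 1 → 9:24 PM UTC.
Add 6 hours 15 minutes layover in Nairobi → 3:39 AM UTC (Dec 29).
Add 2 hours 45 minutes leg 2 → 6:24 AM UTC.
Eucla is UTC+8:45, so local arrival = 6:24 AM + 8:45 = 3:09 PM on Dec 29.

3:09 PM on Dec 29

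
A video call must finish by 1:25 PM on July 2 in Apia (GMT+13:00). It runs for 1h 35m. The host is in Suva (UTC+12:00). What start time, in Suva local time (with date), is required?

10:50 AM on July 2

Target end time in UTC: 1:25 PM − 13:00 = 12:25 AM on Jul 2.
Subtract 1 hour 35 minutes → start 10:50 PM UTC on Jul 1.
Suva is UTC+12:00: 10:50 PM + 12:00 = 10:50 AM on Jul 2.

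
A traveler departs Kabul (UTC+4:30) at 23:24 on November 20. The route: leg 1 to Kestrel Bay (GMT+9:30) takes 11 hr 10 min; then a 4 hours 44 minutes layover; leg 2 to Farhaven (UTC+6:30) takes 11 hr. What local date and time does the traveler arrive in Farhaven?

04:18 on November 22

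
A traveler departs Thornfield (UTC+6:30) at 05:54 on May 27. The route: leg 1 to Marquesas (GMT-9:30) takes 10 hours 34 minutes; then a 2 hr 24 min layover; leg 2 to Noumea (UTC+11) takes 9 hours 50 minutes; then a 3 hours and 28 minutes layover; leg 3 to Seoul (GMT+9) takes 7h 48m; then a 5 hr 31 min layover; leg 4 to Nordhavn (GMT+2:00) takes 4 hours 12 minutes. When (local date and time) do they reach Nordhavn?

21:11 on May 28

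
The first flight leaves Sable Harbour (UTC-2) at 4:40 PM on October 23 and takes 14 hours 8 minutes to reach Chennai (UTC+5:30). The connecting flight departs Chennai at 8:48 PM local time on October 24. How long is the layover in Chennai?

Convert departure to UTC: 4:40 PM + 2:00 = 6:40 PM UTC on Oct 23.
Add 14 hours and 8 minutes flight time → 8:48 AM UTC (Oct 24).
Chennai is UTC+5:30, so local arrival = 8:48 AM + 5:30 = 2:18 PM on Oct 24.
Layover = 8:48 PM − 2:18 PM = 6 hours 30 minutes.

6 hours 30 minutes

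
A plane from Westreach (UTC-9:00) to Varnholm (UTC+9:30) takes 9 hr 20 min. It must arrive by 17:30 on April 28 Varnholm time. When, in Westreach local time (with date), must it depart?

13:40 on April 27

Target arrival in UTC: 17:30 − 9:30 = 08:00 on Apr 28.
Subtract 9 hours and 20 minutes → departure 22:40 UTC on Apr 27.
Westreach is UTC−9:00: 22:40 − 9:00 = 13:40 on Apr 27.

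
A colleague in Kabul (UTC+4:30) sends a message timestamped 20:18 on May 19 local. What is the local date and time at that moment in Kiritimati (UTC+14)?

05:48 on May 20

In UTC: 20:18 − 4:30 = 15:48 on May 19.
Kiritimati is UTC+14:00: 15:48 + 14:00 = 05:48 on May 20.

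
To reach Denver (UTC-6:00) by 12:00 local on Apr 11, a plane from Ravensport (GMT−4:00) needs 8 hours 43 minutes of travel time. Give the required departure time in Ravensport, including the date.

Target arrival in UTC: 12:00 + 6:00 = 18:00 on Apr 11.
Subtract 8 hours 43 minutes → departure 09:17 UTC on Apr 11.
Ravensport is UTC−4:00: 09:17 − 4:00 = 05:17 on Apr 11.

05:17 on April 11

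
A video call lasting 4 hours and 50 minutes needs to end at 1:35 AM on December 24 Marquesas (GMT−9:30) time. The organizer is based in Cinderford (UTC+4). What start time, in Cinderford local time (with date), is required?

Target end time in UTC: 1:35 AM + 9:30 = 11:05 AM on Dec 24.
Subtract 4 hours and 50 minutes → start 6:15 AM UTC on Dec 24.
Cinderford is UTC+4:00: 6:15 AM + 4:00 = 10:15 AM on Dec 24.

10:15 AM on December 24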